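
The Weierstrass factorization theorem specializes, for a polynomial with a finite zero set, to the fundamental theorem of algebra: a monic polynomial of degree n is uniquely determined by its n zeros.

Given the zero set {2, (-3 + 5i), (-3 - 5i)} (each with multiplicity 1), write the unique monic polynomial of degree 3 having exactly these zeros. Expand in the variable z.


The polynomial is p(z) = ∏_{α ∈ S} (z − α), where S = {2, (-3 + 5i), (-3 - 5i)}.
Expanding the product yields: p(z) = z^3 + 4·z^2 + 22·z -68.
Note conjugate pairs combine to real quadratics: (z − (-3+5i))(z − (-3−5i)) = z² + 6z + 34.
The resulting polynomial has degree 3 and real coefficients as required.

p(z) = z^3 + 4·z^2 + 22·z -68.


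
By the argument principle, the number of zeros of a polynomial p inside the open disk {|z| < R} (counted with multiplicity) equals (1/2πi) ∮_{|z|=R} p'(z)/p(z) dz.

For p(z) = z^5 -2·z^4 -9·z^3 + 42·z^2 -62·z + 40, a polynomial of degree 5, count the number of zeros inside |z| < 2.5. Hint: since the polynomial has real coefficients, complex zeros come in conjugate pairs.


The zeros of p are: -4, (2 + 1i), (2 - 1i), (1 + 1i), (1 - 1i).
Their magnitudes are: 4, 2.236, 2.236, 1.414, 1.414.
Zeros with |z| < R = 2.5: (2 + 1i), (2 - 1i), (1 + 1i), (1 - 1i).
Count = 4.
By the argument principle, (1/2πi) ∮_{|z|=R} p'(z)/p(z) dz equals exactly this count.

Number of zeros inside |z| < 2.5: 4.


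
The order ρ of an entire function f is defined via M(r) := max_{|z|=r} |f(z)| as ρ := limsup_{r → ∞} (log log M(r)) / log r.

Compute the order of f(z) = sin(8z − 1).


sin(w) is a linear combination of e^{iw} and e^{−iw} (or e^w, e^{−w} in the hyperbolic case), so |sin(w)| ≤ e^{|w|}. With w = 8z − 1, |w| ≤ 8|z| + 1 = 8r + 1 on |z| = r, giving M(r) ≤ e^{8r + 1}, so ρ ≤ 1. On a suitable ray (z = it for sin/cos; z = t for sinh/cosh, t real → ∞), |sin(8z − 1)| grows like e^{8|t|}/2, so ρ ≥ 1. Hence ρ = 1.
Therefore ρ = 1.

Order ρ = 1.


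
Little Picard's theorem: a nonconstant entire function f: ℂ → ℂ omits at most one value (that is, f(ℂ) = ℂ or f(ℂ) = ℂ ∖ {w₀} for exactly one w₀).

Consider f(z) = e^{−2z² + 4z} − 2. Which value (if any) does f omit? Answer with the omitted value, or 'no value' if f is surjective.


Little Picard bounds the complement of f(ℂ) to at most one point.
The exponent g(z) = −2z² + 4z is a nonconstant polynomial, hence surjective onto ℂ. So e^{g(z)} takes every value in {e^w : w ∈ ℂ} = ℂ ∖ {0}. Adding -2 shifts the range to ℂ ∖ {-2}. f omits exactly -2.

Omitted value: -2.


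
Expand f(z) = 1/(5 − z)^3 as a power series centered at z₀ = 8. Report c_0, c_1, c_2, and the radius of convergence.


Let w = z − z₀, so z = z₀ + w.
Then 5 − z = 5 − (z₀ + w) = (5 − z₀) − w = -3 − w.
f(z) = 1/(-3 − w)^3 = (1/(-3)^3) · (1 − w/(-3))^{−3}.
By the binomial series (1−u)^{−3} = Σ_{n≥0} C(n+2, 2) u^n for |u|<1, with u = w/(-3):
  c_n = C(n+2, 2) / (-3)^(n+3).
  c_0 = 1/(-3)^3 = -1/27.
  c_1 = 3/(-3)^4 = 1/27.
  c_2 = 6/(-3)^5 = -2/81.
The series is valid for |w/d| < 1, i.e. |z − z₀| < |d|.
Radius of convergence: R = |5 − z₀| = |-3| = 3 (distance from z₀ to the singularity z = 5).

c_0 = -1/27, c_1 = 1/27, c_2 = -2/81; R = 3.


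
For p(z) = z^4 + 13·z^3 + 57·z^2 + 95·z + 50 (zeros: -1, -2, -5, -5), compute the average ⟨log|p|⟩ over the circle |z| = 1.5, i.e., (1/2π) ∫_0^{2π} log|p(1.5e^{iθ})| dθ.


Zeros: -5, -5, -2, -1; r = 1.5.
Inside |z| < r: -1. Outside (|z| ≥ r): -5, -5, -2.
p(0) = 50, so log|p(0)| = log(50) = 3.9120.
Apply Jensen: I(r) = log|p(0)| + Σ_k log(r/|z_k|), summed over zeros inside |z| < r.
  log(r/|z_k|) for z_k = -1: log(1.5/1) = 0.4055
  Outside zeros (-5, -5, -2) contribute nothing to the Jensen sum.
Sum over inside zeros: 0.4055.
I(r) = log|p(0)| + (inside sum) = 3.9120 + 0.4055 = 4.3175.
Note: since some zeros are outside |z| ≤ r, the simplified n·log(r) form does NOT apply — only the inside zeros contribute.

I(r) ≈ 4.3175.


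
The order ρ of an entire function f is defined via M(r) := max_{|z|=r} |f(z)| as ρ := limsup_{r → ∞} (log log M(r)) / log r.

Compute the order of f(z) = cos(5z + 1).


cos(w) is a linear combination of e^{iw} and e^{−iw} (or e^w, e^{−w} in the hyperbolic case), so |cos(w)| ≤ e^{|w|}. With w = 5z + 1, |w| ≤ 5|z| + 1 = 5r + 1 on |z| = r, giving M(r) ≤ e^{5r + 1}, so ρ ≤ 1. On a suitable ray (z = it for sin/cos; z = t for sinh/cosh, t real → ∞), |cos(5z + 1)| grows like e^{5|t|}/2, so ρ ≥ 1. Hence ρ = 1.
Therefore ρ = 1.

Order ρ = 1.


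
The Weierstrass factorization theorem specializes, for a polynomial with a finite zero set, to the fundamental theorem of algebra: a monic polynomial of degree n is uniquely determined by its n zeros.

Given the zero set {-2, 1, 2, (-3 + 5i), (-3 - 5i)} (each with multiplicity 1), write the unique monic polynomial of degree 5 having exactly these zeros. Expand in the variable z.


The polynomial is p(z) = ∏_{α ∈ S} (z − α), where S = {-2, 1, 2, (-3 + 5i), (-3 - 5i)}.
Expanding the product yields: p(z) = z^5 + 5·z^4 + 24·z^3 -54·z^2 -112·z + 136.
Note conjugate pairs combine to real quadratics: (z − (-3+5i))(z − (-3−5i)) = z² + 6z + 34.
The resulting polynomial has degree 5 and real coefficients as required.

p(z) = z^5 + 5·z^4 + 24·z^3 -54·z^2 -112·z + 136.


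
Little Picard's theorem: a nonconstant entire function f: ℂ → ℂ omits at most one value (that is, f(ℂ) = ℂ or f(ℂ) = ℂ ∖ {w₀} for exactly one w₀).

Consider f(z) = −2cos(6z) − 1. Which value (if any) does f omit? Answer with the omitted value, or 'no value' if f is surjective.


Little Picard bounds the complement of f(ℂ) to at most one point.
cos is entire and surjective onto ℂ: for every w ∈ ℂ, cos(ζ) = w has a solution ζ ∈ ℂ (e.g., via the complex inverse arccos). With ζ = 6z this gives z = ζ/(6). Then -2·cos(6z) takes every value in -2·ℂ = ℂ, and adding -1 is a bijection of ℂ. So f is surjective and omits no value. (Note: only on the real line is cos bounded by [−1, 1].)

Omitted value: no value.


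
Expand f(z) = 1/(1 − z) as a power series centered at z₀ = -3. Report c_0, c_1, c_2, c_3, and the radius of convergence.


Let w = z − z₀, so z = z₀ + w.
Then 1 − z = 1 − (z₀ + w) = (1 − z₀) − w = 4 − w.
f(z) = 1/(4 − w) = (1/(4)) · 1/(1 − w/(4)) = Σ_{n≥0} w^n / (4)^(n+1).
So c_n = 1/(4)^(n+1):
  c_0 = 1/(4)^1 = 1/4.
  c_1 = 1/(4)^2 = 1/16.
  c_2 = 1/(4)^3 = 1/64.
  c_3 = 1/(4)^4 = 1/256.
The series is valid for |w/d| < 1, i.e. |z − z₀| < |d|.
Radius of convergence: R = |1 − z₀| = |4| = 4 (distance from z₀ to the singularity z = 1).

c_0 = 1/4, c_1 = 1/16, c_2 = 1/64, c_3 = 1/256; R = 4.


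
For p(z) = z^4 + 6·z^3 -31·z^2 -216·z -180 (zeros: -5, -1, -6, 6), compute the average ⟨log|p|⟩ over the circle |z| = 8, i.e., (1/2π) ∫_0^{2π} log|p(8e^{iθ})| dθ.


Zeros: -6, -5, -1, 6; r = 8.
Inside |z| < r: -6, -5, -1, 6. Outside (|z| ≥ r): ∅.
p(0) = -180, so log|p(0)| = log(180) = 5.1930.
Apply Jensen: I(r) = log|p(0)| + Σ_k log(r/|z_k|), summed over zeros inside |z| < r.
  log(r/|z_k|) for z_k = -5: log(8/5) = 0.4700
  log(r/|z_k|) for z_k = -1: log(8/1) = 2.0794
  log(r/|z_k|) for z_k = -6: log(8/6) = 0.2877
  log(r/|z_k|) for z_k = 6: log(8/6) = 0.2877
Sum over inside zeros: 3.1248.
I(r) = log|p(0)| + (inside sum) = 5.1930 + 3.1248 = 8.3178.
Closed form (all zeros inside, monic): I(r) = n·log(r) = 4·log(8) = 8.3178. ✓

I(r) ≈ 8.3178.


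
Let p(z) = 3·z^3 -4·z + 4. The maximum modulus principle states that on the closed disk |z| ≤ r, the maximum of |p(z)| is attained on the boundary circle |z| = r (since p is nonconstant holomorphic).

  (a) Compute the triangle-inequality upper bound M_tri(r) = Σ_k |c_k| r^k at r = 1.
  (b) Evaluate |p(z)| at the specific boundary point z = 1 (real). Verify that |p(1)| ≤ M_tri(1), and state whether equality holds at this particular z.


Coefficients: c_0 = 4, c_1 = -4, c_2 = 0, c_3 = 3. Radius r = 1.
Part (a). Triangle bound: M_tri(r) = Σ_k |c_k| r^k
  = |4|·1^0 + |-4|·1^1 + |0|·1^2 + |3|·1^3
  = 4 + 4 + 0 + 3 = 11.
This bounds M(r) := max_{|z|=r} |p(z)| from above; equality holds iff all terms c_k z^k can be made to align in phase at a single z on |z|=r.
Part (b). At z = 1 (real, on the circle |z| = r):
  p(1) = (4)·1^0 + (-4)·1^1 + (0)·1^2 + (3)·1^3 = 3.
  |p(1)| = 3.
Check: |p(1)| = 3 ≤ 11 = M_tri(1). ✓ Equality does not hold at z = 1 (the coefficients have mixed signs, so the terms do not all align in phase there).

M_tri(1) = 11; |p(1)| = 3; equality at z=1: no.


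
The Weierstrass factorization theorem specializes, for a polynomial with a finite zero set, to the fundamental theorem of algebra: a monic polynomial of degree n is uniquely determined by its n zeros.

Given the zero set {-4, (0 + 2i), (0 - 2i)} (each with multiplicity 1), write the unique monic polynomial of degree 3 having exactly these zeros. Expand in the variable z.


The polynomial is p(z) = ∏_{α ∈ S} (z − α), where S = {-4, (0 + 2i), (0 - 2i)}.
Expanding the product yields: p(z) = z^3 + 4·z^2 + 4·z + 16.
Note conjugate pairs combine to real quadratics: (z − (0+2i))(z − (0−2i)) = z² + 4.
The resulting polynomial has degree 3 and real coefficients as required.

p(z) = z^3 + 4·z^2 + 4·z + 16.


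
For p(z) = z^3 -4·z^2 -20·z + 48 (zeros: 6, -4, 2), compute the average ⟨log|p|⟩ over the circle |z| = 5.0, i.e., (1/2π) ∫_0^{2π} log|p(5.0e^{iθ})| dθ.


Zeros: -4, 2, 6; r = 5.0.
Inside |z| < r: -4, 2. Outside (|z| ≥ r): 6.
p(0) = 48, so log|p(0)| = log(48) = 3.8712.
Apply Jensen: I(r) = log|p(0)| + Σ_k log(r/|z_k|), summed over zeros inside |z| < r.
  log(r/|z_k|) for z_k = -4: log(5.0/4) = 0.2231
  log(r/|z_k|) for z_k = 2: log(5.0/2) = 0.9163
  Outside zeros (6) contribute nothing to the Jensen sum.
Sum over inside zeros: 1.1394.
I(r) = log|p(0)| + (inside sum) = 3.8712 + 1.1394 = 5.0106.
Note: since some zeros are outside |z| ≤ r, the simplified n·log(r) form does NOT apply — only the inside zeros contribute.

I(r) ≈ 5.0106.


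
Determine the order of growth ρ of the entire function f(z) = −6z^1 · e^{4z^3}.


M(r) = max_{|z|=r} |-6|·|z|^1·|e^{4z^3}| = 6·r^1 · e^{4r^3} (the factors attain their maxima compatibly on |z|=r). Then log M(r) = log 6 + 1·log r + 4r^3, dominated by the last term, so log log M(r) ~ 3·log r. The polynomial factor -6z^1 contributes only a log r term and does not affect the order. ρ = 3.
Therefore ρ = 3.

Order ρ = 3.


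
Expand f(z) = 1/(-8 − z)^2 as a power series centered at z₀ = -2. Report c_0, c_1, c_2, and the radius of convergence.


Let w = z − z₀, so z = z₀ + w.
Then -8 − z = -8 − (z₀ + w) = (-8 − z₀) − w = -6 − w.
f(z) = 1/(-6 − w)^2 = (1/(-6)^2) · (1 − w/(-6))^{−2}.
By the binomial series (1−u)^{−2} = Σ_{n≥0} C(n+1, 1) u^n for |u|<1, with u = w/(-6):
  c_n = C(n+1, 1) / (-6)^(n+2).
  c_0 = 1/(-6)^2 = 1/36.
  c_1 = 2/(-6)^3 = -1/108.
  c_2 = 3/(-6)^4 = 1/432.
The series is valid for |w/d| < 1, i.e. |z − z₀| < |d|.
Radius of convergence: R = |-8 − z₀| = |-6| = 6 (distance from z₀ to the singularity z = -8).

c_0 = 1/36, c_1 = -1/108, c_2 = 1/432; R = 6.


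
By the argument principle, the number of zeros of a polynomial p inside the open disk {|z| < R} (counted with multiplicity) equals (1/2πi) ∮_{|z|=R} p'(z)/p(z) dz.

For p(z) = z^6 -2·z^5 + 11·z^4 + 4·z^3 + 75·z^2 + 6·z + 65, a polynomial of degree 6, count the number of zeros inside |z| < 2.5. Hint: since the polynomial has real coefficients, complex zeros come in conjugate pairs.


The zeros of p are: (-1 + 2i), (-1 - 2i), (2 + 3i), (2 - 3i), (0 + 1i), (0 - 1i).
Their magnitudes are: 2.236, 2.236, 3.606, 3.606, 1, 1.
Zeros with |z| < R = 2.5: (-1 + 2i), (-1 - 2i), (0 + 1i), (0 - 1i).
Count = 4.
By the argument principle, (1/2πi) ∮_{|z|=R} p'(z)/p(z) dz equals exactly this count.

Number of zeros inside |z| < 2.5: 4.


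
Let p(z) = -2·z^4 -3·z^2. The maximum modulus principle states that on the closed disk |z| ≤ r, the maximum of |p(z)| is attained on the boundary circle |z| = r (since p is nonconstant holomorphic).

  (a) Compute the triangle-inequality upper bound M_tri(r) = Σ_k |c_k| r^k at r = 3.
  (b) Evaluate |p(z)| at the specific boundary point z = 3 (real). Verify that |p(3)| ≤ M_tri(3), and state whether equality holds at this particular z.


Coefficients: c_0 = 0, c_1 = 0, c_2 = -3, c_3 = 0, c_4 = -2. Radius r = 3.
Part (a). Triangle bound: M_tri(r) = Σ_k |c_k| r^k
  = |0|·3^0 + |0|·3^1 + |-3|·3^2 + |0|·3^3 + |-2|·3^4
  = 0 + 0 + 27 + 0 + 162 = 189.
This bounds M(r) := max_{|z|=r} |p(z)| from above; equality holds iff all terms c_k z^k can be made to align in phase at a single z on |z|=r.
Part (b). At z = 3 (real, on the circle |z| = r):
  p(3) = (0)·3^0 + (0)·3^1 + (-3)·3^2 + (0)·3^3 + (-2)·3^4 = -189.
  |p(3)| = 189.
Since all nonzero coefficients share the same sign, |p(3)| = 189 = M_tri(3); the triangle bound is attained at z = 3, so in fact M(r) = 189.

M_tri(3) = 189; |p(3)| = 189; equality at z=3: yes.


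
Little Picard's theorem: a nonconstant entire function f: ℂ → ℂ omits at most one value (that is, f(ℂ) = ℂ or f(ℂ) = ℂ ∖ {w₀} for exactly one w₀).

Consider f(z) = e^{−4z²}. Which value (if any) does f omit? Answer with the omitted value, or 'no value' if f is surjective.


Little Picard bounds the complement of f(ℂ) to at most one point.
The exponent g(z) = −4z² is a nonconstant polynomial, hence surjective onto ℂ. So e^{g(z)} takes every value in {e^w : w ∈ ℂ} = ℂ ∖ {0}. Adding 0 shifts the range to ℂ ∖ {0}. f omits exactly 0.

Omitted value: 0.


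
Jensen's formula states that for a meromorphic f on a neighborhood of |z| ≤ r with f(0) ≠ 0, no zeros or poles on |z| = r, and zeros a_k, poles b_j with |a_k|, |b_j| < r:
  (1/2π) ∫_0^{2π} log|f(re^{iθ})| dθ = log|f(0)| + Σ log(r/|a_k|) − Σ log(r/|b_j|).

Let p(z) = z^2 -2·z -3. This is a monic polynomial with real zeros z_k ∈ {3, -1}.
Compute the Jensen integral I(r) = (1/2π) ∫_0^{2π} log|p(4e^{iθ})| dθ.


Zeros: -1, 3; r = 4.
Inside |z| < r: -1, 3. Outside (|z| ≥ r): ∅.
p(0) = -3, so log|p(0)| = log(3) = 1.0986.
Apply Jensen: I(r) = log|p(0)| + Σ_k log(r/|z_k|), summed over zeros inside |z| < r.
  log(r/|z_k|) for z_k = 3: log(4/3) = 0.2877
  log(r/|z_k|) for z_k = -1: log(4/1) = 1.3863
Sum over inside zeros: 1.6740.
I(r) = log|p(0)| + (inside sum) = 1.0986 + 1.6740 = 2.7726.
Closed form (all zeros inside, monic): I(r) = n·log(r) = 2·log(4) = 2.7726. ✓

I(r) ≈ 2.7726.


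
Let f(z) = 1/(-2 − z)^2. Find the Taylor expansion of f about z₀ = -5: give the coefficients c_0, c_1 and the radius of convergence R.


Let w = z − z₀, so z = z₀ + w.
Then -2 − z = -2 − (z₀ + w) = (-2 − z₀) − w = 3 − w.
f(z) = 1/(3 − w)^2 = (1/(3)^2) · (1 − w/(3))^{−2}.
By the binomial series (1−u)^{−2} = Σ_{n≥0} C(n+1, 1) u^n for |u|<1, with u = w/(3):
  c_n = C(n+1, 1) / (3)^(n+2).
  c_0 = 1/(3)^2 = 1/9.
  c_1 = 2/(3)^3 = 2/27.
The series is valid for |w/d| < 1, i.e. |z − z₀| < |d|.
Radius of convergence: R = |-2 − z₀| = |3| = 3 (distance from z₀ to the singularity z = -2).

c_0 = 1/9, c_1 = 2/27; R = 3.


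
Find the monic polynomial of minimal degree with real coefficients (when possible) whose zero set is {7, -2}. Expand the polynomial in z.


The polynomial is p(z) = ∏_{α ∈ S} (z − α), where S = {7, -2}.
Expanding the product yields: p(z) = z^2 -5·z -14.
The resulting polynomial has degree 2 and real coefficients as required.

p(z) = z^2 -5·z -14.


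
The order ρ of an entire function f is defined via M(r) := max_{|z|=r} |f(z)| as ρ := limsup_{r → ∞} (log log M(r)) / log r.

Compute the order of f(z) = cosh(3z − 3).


cosh(w) is a linear combination of e^{iw} and e^{−iw} (or e^w, e^{−w} in the hyperbolic case), so |cosh(w)| ≤ e^{|w|}. With w = 3z − 3, |w| ≤ 3|z| + 3 = 3r + 3 on |z| = r, giving M(r) ≤ e^{3r + 3}, so ρ ≤ 1. On a suitable ray (z = it for sin/cos; z = t for sinh/cosh, t real → ∞), |cosh(3z − 3)| grows like e^{3|t|}/2, so ρ ≥ 1. Hence ρ = 1.
Therefore ρ = 1.

Order ρ = 1.


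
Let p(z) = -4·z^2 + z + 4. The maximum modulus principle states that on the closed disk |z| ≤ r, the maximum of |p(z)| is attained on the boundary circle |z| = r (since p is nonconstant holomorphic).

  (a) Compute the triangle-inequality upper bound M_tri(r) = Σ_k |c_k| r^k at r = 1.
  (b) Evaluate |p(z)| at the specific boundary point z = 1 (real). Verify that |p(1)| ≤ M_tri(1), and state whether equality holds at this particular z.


Coefficients: c_0 = 4, c_1 = 1, c_2 = -4. Radius r = 1.
Part (a). Triangle bound: M_tri(r) = Σ_k |c_k| r^k
  = |4|·1^0 + |1|·1^1 + |-4|·1^2
  = 4 + 1 + 4 = 9.
This bounds M(r) := max_{|z|=r} |p(z)| from above; equality holds iff all terms c_k z^k can be made to align in phase at a single z on |z|=r.
Part (b). At z = 1 (real, on the circle |z| = r):
  p(1) = (4)·1^0 + (1)·1^1 + (-4)·1^2 = 1.
  |p(1)| = 1.
Check: |p(1)| = 1 ≤ 9 = M_tri(1). ✓ Equality does not hold at z = 1 (the coefficients have mixed signs, so the terms do not all align in phase there).

M_tri(1) = 9; |p(1)| = 1; equality at z=1: no.


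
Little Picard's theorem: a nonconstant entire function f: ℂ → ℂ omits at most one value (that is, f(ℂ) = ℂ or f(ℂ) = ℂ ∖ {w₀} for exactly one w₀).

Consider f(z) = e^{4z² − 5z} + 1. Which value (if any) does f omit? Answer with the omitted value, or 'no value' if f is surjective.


Little Picard bounds the complement of f(ℂ) to at most one point.
The exponent g(z) = 4z² − 5z is a nonconstant polynomial, hence surjective onto ℂ. So e^{g(z)} takes every value in {e^w : w ∈ ℂ} = ℂ ∖ {0}. Adding 1 shifts the range to ℂ ∖ {1}. f omits exactly 1.

Omitted value: 1.


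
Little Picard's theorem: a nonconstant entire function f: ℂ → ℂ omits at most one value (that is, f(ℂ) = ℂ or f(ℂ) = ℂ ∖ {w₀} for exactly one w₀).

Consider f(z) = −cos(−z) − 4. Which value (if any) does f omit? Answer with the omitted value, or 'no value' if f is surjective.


Little Picard bounds the complement of f(ℂ) to at most one point.
cos is entire and surjective onto ℂ: for every w ∈ ℂ, cos(ζ) = w has a solution ζ ∈ ℂ (e.g., via the complex inverse arccos). With ζ = −z this gives z = ζ/(-1). Then -1·cos(−z) takes every value in -1·ℂ = ℂ, and adding -4 is a bijection of ℂ. So f is surjective and omits no value. (Note: only on the real line is cos bounded by [−1, 1].)

Omitted value: no value.


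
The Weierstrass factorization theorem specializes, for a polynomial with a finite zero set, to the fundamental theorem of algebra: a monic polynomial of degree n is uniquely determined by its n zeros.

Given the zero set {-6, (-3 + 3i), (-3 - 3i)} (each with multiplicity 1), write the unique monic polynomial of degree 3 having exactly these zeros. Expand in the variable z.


The polynomial is p(z) = ∏_{α ∈ S} (z − α), where S = {-6, (-3 + 3i), (-3 - 3i)}.
Expanding the product yields: p(z) = z^3 + 12·z^2 + 54·z + 108.
Note conjugate pairs combine to real quadratics: (z − (-3+3i))(z − (-3−3i)) = z² + 6z + 18.
The resulting polynomial has degree 3 and real coefficients as required.

p(z) = z^3 + 12·z^2 + 54·z + 108.


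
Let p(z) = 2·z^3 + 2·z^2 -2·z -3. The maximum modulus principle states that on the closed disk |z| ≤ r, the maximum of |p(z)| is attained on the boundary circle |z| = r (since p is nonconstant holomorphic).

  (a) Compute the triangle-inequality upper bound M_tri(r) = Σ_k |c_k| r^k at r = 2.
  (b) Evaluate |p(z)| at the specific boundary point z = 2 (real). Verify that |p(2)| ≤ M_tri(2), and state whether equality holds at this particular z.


Coefficients: c_0 = -3, c_1 = -2, c_2 = 2, c_3 = 2. Radius r = 2.
Part (a). Triangle bound: M_tri(r) = Σ_k |c_k| r^k
  = |-3|·2^0 + |-2|·2^1 + |2|·2^2 + |2|·2^3
  = 3 + 4 + 8 + 16 = 31.
This bounds M(r) := max_{|z|=r} |p(z)| from above; equality holds iff all terms c_k z^k can be made to align in phase at a single z on |z|=r.
Part (b). At z = 2 (real, on the circle |z| = r):
  p(2) = (-3)·2^0 + (-2)·2^1 + (2)·2^2 + (2)·2^3 = 17.
  |p(2)| = 17.
Check: |p(2)| = 17 ≤ 31 = M_tri(2). ✓ Equality does not hold at z = 2 (the coefficients have mixed signs, so the terms do not all align in phase there).

M_tri(2) = 31; |p(2)| = 17; equality at z=2: no.


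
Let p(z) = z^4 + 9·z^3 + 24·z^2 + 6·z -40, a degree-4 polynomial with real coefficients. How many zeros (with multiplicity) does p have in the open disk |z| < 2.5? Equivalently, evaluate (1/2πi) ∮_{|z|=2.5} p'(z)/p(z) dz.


The zeros of p are: -4, (-3 + 1i), (-3 - 1i), 1.
Their magnitudes are: 4, 3.162, 3.162, 1.
Zeros with |z| < R = 2.5: 1.
Count = 1.
By the argument principle, (1/2πi) ∮_{|z|=R} p'(z)/p(z) dz equals exactly this count.

Number of zeros inside |z| < 2.5: 1.


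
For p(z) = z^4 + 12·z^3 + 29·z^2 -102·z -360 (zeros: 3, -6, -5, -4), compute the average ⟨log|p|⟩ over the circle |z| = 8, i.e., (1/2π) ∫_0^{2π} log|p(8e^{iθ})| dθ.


Zeros: -6, -5, -4, 3; r = 8.
Inside |z| < r: -6, -5, -4, 3. Outside (|z| ≥ r): ∅.
p(0) = -360, so log|p(0)| = log(360) = 5.8861.
Apply Jensen: I(r) = log|p(0)| + Σ_k log(r/|z_k|), summed over zeros inside |z| < r.
  log(r/|z_k|) for z_k = 3: log(8/3) = 0.9808
  log(r/|z_k|) for z_k = -6: log(8/6) = 0.2877
  log(r/|z_k|) for z_k = -5: log(8/5) = 0.4700
  log(r/|z_k|) for z_k = -4: log(8/4) = 0.6931
Sum over inside zeros: 2.4317.
I(r) = log|p(0)| + (inside sum) = 5.8861 + 2.4317 = 8.3178.
Closed form (all zeros inside, monic): I(r) = n·log(r) = 4·log(8) = 8.3178. ✓

I(r) ≈ 8.3178.


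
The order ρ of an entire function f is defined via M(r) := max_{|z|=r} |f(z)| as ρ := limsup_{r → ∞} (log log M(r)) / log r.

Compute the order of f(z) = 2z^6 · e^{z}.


M(r) = max_{|z|=r} |2|·|z|^6·|e^{z}| = 2·r^6 · e^{1r^1} (the factors attain their maxima compatibly on |z|=r). Then log M(r) = log 2 + 6·log r + 1r^1, dominated by the last term, so log log M(r) ~ 1·log r. The polynomial factor 2z^6 contributes only a log r term and does not affect the order. ρ = 1.
Therefore ρ = 1.

Order ρ = 1.


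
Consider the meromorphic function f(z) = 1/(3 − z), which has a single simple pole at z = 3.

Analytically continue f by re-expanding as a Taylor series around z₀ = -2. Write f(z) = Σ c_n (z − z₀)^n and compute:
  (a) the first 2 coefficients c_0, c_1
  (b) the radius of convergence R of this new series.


Let w = z − z₀, so z = z₀ + w.
Then 3 − z = 3 − (z₀ + w) = (3 − z₀) − w = 5 − w.
f(z) = 1/(5 − w) = (1/(5)) · 1/(1 − w/(5)) = Σ_{n≥0} w^n / (5)^(n+1).
So c_n = 1/(5)^(n+1):
  c_0 = 1/(5)^1 = 1/5.
  c_1 = 1/(5)^2 = 1/25.
The series is valid for |w/d| < 1, i.e. |z − z₀| < |d|.
Radius of convergence: R = |3 − z₀| = |5| = 5 (distance from z₀ to the singularity z = 3).

c_0 = 1/5, c_1 = 1/25; R = 5.


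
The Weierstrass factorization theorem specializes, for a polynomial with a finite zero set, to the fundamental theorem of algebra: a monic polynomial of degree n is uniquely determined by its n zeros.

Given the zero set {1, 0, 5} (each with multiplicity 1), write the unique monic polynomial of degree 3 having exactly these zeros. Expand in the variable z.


The polynomial is p(z) = ∏_{α ∈ S} (z − α), where S = {1, 0, 5}.
Expanding the product yields: p(z) = z^3 -6·z^2 + 5·z.
The resulting polynomial has degree 3 and real coefficients as required.

p(z) = z^3 -6·z^2 + 5·z.


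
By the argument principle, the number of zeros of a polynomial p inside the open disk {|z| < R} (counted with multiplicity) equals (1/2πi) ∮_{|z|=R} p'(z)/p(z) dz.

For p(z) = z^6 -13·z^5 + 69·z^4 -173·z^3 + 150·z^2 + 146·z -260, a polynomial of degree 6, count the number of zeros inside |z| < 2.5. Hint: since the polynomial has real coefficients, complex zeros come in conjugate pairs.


The zeros of p are: 2, (3 + 2i), (3 - 2i), -1, (3 + 1i), (3 - 1i).
Their magnitudes are: 2, 3.606, 3.606, 1, 3.162, 3.162.
Zeros with |z| < R = 2.5: 2, -1.
Count = 2.
By the argument principle, (1/2πi) ∮_{|z|=R} p'(z)/p(z) dz equals exactly this count.

Number of zeros inside |z| < 2.5: 2.


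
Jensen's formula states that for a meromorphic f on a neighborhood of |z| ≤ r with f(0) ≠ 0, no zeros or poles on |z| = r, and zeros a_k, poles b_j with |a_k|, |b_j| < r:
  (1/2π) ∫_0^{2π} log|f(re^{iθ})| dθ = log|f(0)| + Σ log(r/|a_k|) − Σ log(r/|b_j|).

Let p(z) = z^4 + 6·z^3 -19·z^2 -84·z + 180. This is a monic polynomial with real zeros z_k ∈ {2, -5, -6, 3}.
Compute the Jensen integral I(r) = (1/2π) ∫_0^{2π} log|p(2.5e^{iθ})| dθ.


Zeros: -6, -5, 2, 3; r = 2.5.
Inside |z| < r: 2. Outside (|z| ≥ r): -6, -5, 3.
p(0) = 180, so log|p(0)| = log(180) = 5.1930.
Apply Jensen: I(r) = log|p(0)| + Σ_k log(r/|z_k|), summed over zeros inside |z| < r.
  log(r/|z_k|) for z_k = 2: log(2.5/2) = 0.2231
  Outside zeros (-6, -5, 3) contribute nothing to the Jensen sum.
Sum over inside zeros: 0.2231.
I(r) = log|p(0)| + (inside sum) = 5.1930 + 0.2231 = 5.4161.
Note: since some zeros are outside |z| ≤ r, the simplified n·log(r) form does NOT apply — only the inside zeros contribute.

I(r) ≈ 5.4161.


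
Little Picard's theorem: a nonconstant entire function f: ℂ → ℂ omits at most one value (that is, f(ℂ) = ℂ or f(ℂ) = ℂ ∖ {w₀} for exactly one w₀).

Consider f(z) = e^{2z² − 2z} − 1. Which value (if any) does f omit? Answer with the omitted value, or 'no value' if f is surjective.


Little Picard bounds the complement of f(ℂ) to at most one point.
The exponent g(z) = 2z² − 2z is a nonconstant polynomial, hence surjective onto ℂ. So e^{g(z)} takes every value in {e^w : w ∈ ℂ} = ℂ ∖ {0}. Adding -1 shifts the range to ℂ ∖ {-1}. f omits exactly -1.

Omitted value: -1.


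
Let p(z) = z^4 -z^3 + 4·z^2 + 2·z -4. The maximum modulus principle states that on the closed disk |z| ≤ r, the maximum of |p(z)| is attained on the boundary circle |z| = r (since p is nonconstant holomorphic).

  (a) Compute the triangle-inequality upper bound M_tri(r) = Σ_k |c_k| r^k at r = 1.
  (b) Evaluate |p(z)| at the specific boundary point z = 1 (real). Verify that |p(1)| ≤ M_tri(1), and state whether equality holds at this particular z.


Coefficients: c_0 = -4, c_1 = 2, c_2 = 4, c_3 = -1, c_4 = 1. Radius r = 1.
Part (a). Triangle bound: M_tri(r) = Σ_k |c_k| r^k
  = |-4|·1^0 + |2|·1^1 + |4|·1^2 + |-1|·1^3 + |1|·1^4
  = 4 + 2 + 4 + 1 + 1 = 12.
This bounds M(r) := max_{|z|=r} |p(z)| from above; equality holds iff all terms c_k z^k can be made to align in phase at a single z on |z|=r.
Part (b). At z = 1 (real, on the circle |z| = r):
  p(1) = (-4)·1^0 + (2)·1^1 + (4)·1^2 + (-1)·1^3 + (1)·1^4 = 2.
  |p(1)| = 2.
Check: |p(1)| = 2 ≤ 12 = M_tri(1). ✓ Equality does not hold at z = 1 (the coefficients have mixed signs, so the terms do not all align in phase there).

M_tri(1) = 12; |p(1)| = 2; equality at z=1: no.


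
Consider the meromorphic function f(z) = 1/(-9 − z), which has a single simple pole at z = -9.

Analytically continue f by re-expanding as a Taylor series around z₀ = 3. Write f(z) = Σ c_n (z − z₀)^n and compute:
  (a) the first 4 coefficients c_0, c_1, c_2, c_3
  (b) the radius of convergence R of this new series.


Let w = z − z₀, so z = z₀ + w.
Then -9 − z = -9 − (z₀ + w) = (-9 − z₀) − w = -12 − w.
f(z) = 1/(-12 − w) = (1/(-12)) · 1/(1 − w/(-12)) = Σ_{n≥0} w^n / (-12)^(n+1).
So c_n = 1/(-12)^(n+1):
  c_0 = 1/(-12)^1 = -1/12.
  c_1 = 1/(-12)^2 = 1/144.
  c_2 = 1/(-12)^3 = -1/1728.
  c_3 = 1/(-12)^4 = 1/20736.
The series is valid for |w/d| < 1, i.e. |z − z₀| < |d|.
Radius of convergence: R = |-9 − z₀| = |-12| = 12 (distance from z₀ to the singularity z = -9).

c_0 = -1/12, c_1 = 1/144, c_2 = -1/1728, c_3 = 1/20736; R = 12.


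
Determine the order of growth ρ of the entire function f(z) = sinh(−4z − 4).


sinh(w) is a linear combination of e^{iw} and e^{−iw} (or e^w, e^{−w} in the hyperbolic case), so |sinh(w)| ≤ e^{|w|}. With w = −4z − 4, |w| ≤ 4|z| + 4 = 4r + 4 on |z| = r, giving M(r) ≤ e^{4r + 4}, so ρ ≤ 1. On a suitable ray (z = it for sin/cos; z = t for sinh/cosh, t real → ∞), |sinh(−4z − 4)| grows like e^{4|t|}/2, so ρ ≥ 1. Hence ρ = 1.
Therefore ρ = 1.

Order ρ = 1.


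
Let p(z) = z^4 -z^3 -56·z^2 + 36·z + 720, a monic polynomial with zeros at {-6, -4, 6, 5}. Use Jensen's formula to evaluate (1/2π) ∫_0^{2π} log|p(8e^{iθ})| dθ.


Zeros: -6, -4, 5, 6; r = 8.
Inside |z| < r: -6, -4, 5, 6. Outside (|z| ≥ r): ∅.
p(0) = 720, so log|p(0)| = log(720) = 6.5793.
Apply Jensen: I(r) = log|p(0)| + Σ_k log(r/|z_k|), summed over zeros inside |z| < r.
  log(r/|z_k|) for z_k = -6: log(8/6) = 0.2877
  log(r/|z_k|) for z_k = -4: log(8/4) = 0.6931
  log(r/|z_k|) for z_k = 6: log(8/6) = 0.2877
  log(r/|z_k|) for z_k = 5: log(8/5) = 0.4700
Sum over inside zeros: 1.7385.
I(r) = log|p(0)| + (inside sum) = 6.5793 + 1.7385 = 8.3178.
Closed form (all zeros inside, monic): I(r) = n·log(r) = 4·log(8) = 8.3178. ✓

I(r) ≈ 8.3178.


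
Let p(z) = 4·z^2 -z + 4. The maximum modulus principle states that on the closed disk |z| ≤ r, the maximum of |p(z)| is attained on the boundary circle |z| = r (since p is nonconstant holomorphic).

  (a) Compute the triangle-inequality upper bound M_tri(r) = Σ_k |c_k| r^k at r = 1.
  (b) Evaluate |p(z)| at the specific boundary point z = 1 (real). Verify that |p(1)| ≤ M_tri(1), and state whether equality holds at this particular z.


Coefficients: c_0 = 4, c_1 = -1, c_2 = 4. Radius r = 1.
Part (a). Triangle bound: M_tri(r) = Σ_k |c_k| r^k
  = |4|·1^0 + |-1|·1^1 + |4|·1^2
  = 4 + 1 + 4 = 9.
This bounds M(r) := max_{|z|=r} |p(z)| from above; equality holds iff all terms c_k z^k can be made to align in phase at a single z on |z|=r.
Part (b). At z = 1 (real, on the circle |z| = r):
  p(1) = (4)·1^0 + (-1)·1^1 + (4)·1^2 = 7.
  |p(1)| = 7.
Check: |p(1)| = 7 ≤ 9 = M_tri(1). ✓ Equality does not hold at z = 1 (the coefficients have mixed signs, so the terms do not all align in phase there).

M_tri(1) = 9; |p(1)| = 7; equality at z=1: no.


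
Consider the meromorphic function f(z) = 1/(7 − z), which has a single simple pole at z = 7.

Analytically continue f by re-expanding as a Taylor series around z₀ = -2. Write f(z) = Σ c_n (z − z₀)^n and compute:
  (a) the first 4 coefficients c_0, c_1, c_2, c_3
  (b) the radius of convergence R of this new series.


Let w = z − z₀, so z = z₀ + w.
Then 7 − z = 7 − (z₀ + w) = (7 − z₀) − w = 9 − w.
f(z) = 1/(9 − w) = (1/(9)) · 1/(1 − w/(9)) = Σ_{n≥0} w^n / (9)^(n+1).
So c_n = 1/(9)^(n+1):
  c_0 = 1/(9)^1 = 1/9.
  c_1 = 1/(9)^2 = 1/81.
  c_2 = 1/(9)^3 = 1/729.
  c_3 = 1/(9)^4 = 1/6561.
The series is valid for |w/d| < 1, i.e. |z − z₀| < |d|.
Radius of convergence: R = |7 − z₀| = |9| = 9 (distance from z₀ to the singularity z = 7).

c_0 = 1/9, c_1 = 1/81, c_2 = 1/729, c_3 = 1/6561; R = 9.


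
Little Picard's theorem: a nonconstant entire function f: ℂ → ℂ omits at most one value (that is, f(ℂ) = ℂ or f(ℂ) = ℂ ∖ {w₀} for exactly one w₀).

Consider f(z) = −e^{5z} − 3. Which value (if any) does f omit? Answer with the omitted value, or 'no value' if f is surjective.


Little Picard bounds the complement of f(ℂ) to at most one point.
e^{5z} is never zero on ℂ, so -1·e^{5z} takes every value in ℂ ∖ {0}. Adding -3 shifts the range to ℂ ∖ {-3}. Thus f omits exactly the value -3.

Omitted value: -3.


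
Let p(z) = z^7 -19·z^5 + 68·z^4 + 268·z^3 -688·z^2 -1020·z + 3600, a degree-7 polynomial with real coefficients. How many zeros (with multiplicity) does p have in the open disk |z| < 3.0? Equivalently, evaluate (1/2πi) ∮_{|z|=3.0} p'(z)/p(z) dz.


The zeros of p are: (3 + 3i), (3 - 3i), (2 + 1i), (2 - 1i), (-3 + 1i), (-3 - 1i), -4.
Their magnitudes are: 4.243, 4.243, 2.236, 2.236, 3.162, 3.162, 4.
Zeros with |z| < R = 3.0: (2 + 1i), (2 - 1i).
Count = 2.
By the argument principle, (1/2πi) ∮_{|z|=R} p'(z)/p(z) dz equals exactly this count.

Number of zeros inside |z| < 3.0: 2.


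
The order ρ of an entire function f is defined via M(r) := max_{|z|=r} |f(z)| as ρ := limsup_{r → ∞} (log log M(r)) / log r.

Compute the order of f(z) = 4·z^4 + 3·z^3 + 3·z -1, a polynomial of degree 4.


|f(z)| ≤ Σ|c_k|·r^k = O(r^4) as r → ∞. Polynomial growth is O(e^{r^ε}) for every ε > 0 (since r^4/e^{r^ε} → 0), so ρ ≤ ε for all ε > 0, i.e. ρ = 0. Every nonconstant polynomial has order 0.
Therefore ρ = 0.

Order ρ = 0.


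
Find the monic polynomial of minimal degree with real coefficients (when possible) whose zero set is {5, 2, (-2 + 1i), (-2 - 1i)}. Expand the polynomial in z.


The polynomial is p(z) = ∏_{α ∈ S} (z − α), where S = {5, 2, (-2 + 1i), (-2 - 1i)}.
Expanding the product yields: p(z) = z^4 -3·z^3 -13·z^2 + 5·z + 50.
Note conjugate pairs combine to real quadratics: (z − (-2+1i))(z − (-2−1i)) = z² + 4z + 5.
The resulting polynomial has degree 4 and real coefficients as required.

p(z) = z^4 -3·z^3 -13·z^2 + 5·z + 50.


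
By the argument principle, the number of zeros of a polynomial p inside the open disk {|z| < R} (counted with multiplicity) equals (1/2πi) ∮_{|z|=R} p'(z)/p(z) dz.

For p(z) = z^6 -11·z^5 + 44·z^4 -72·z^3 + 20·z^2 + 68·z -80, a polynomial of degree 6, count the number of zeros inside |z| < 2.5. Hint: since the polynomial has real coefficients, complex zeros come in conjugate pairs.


The zeros of p are: 4, (3 + 1i), (3 - 1i), -1, (1 + 1i), (1 - 1i).
Their magnitudes are: 4, 3.162, 3.162, 1, 1.414, 1.414.
Zeros with |z| < R = 2.5: -1, (1 + 1i), (1 - 1i).
Count = 3.
By the argument principle, (1/2πi) ∮_{|z|=R} p'(z)/p(z) dz equals exactly this count.

Number of zeros inside |z| < 2.5: 3.


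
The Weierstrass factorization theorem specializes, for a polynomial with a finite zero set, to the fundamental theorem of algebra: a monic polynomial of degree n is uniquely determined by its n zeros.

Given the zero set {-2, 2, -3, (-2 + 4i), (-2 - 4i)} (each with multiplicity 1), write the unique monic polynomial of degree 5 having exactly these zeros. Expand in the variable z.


The polynomial is p(z) = ∏_{α ∈ S} (z − α), where S = {-2, 2, -3, (-2 + 4i), (-2 - 4i)}.
Expanding the product yields: p(z) = z^5 + 7·z^4 + 28·z^3 + 32·z^2 -128·z -240.
Note conjugate pairs combine to real quadratics: (z − (-2+4i))(z − (-2−4i)) = z² + 4z + 20.
The resulting polynomial has degree 5 and real coefficients as required.

p(z) = z^5 + 7·z^4 + 28·z^3 + 32·z^2 -128·z -240.


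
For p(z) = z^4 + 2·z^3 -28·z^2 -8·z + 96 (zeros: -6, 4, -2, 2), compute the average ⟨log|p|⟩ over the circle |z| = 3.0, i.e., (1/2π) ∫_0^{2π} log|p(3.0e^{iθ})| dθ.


Zeros: -6, -2, 2, 4; r = 3.0.
Inside |z| < r: -2, 2. Outside (|z| ≥ r): -6, 4.
p(0) = 96, so log|p(0)| = log(96) = 4.5643.
Apply Jensen: I(r) = log|p(0)| + Σ_k log(r/|z_k|), summed over zeros inside |z| < r.
  log(r/|z_k|) for z_k = -2: log(3.0/2) = 0.4055
  log(r/|z_k|) for z_k = 2: log(3.0/2) = 0.4055
  Outside zeros (-6, 4) contribute nothing to the Jensen sum.
Sum over inside zeros: 0.8109.
I(r) = log|p(0)| + (inside sum) = 4.5643 + 0.8109 = 5.3753.
Note: since some zeros are outside |z| ≤ r, the simplified n·log(r) form does NOT apply — only the inside zeros contribute.

I(r) ≈ 5.3753.


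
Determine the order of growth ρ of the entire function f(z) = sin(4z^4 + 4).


Write sin(w) = (e^{iw} ± e^{−iw})/(2 or 2i), so |sin(w)| ≤ e^{|w|}. With w = 4z^4 + 4, |w| ≤ 4r^4 + 4 on |z|=r, giving M(r) ≤ e^{4r^4 + 4} and ρ ≤ 4. For the lower bound, choose z on |z|=r with 4z^4 purely imaginary of modulus 4r^4; then |sin(4z^4 + 4)| grows like e^{4r^4}/2, so ρ ≥ 4. Hence ρ = 4.
Therefore ρ = 4.

Order ρ = 4.


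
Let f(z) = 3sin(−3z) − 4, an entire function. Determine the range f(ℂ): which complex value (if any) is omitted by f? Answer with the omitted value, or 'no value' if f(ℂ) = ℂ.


Little Picard bounds the complement of f(ℂ) to at most one point.
sin is entire and surjective onto ℂ: for every w ∈ ℂ, sin(ζ) = w has a solution ζ ∈ ℂ (e.g., via the complex inverse arcsin). With ζ = −3z this gives z = ζ/(-3). Then 3·sin(−3z) takes every value in 3·ℂ = ℂ, and adding -4 is a bijection of ℂ. So f is surjective and omits no value. (Note: only on the real line is sin bounded by [−1, 1].)

Omitted value: no value.


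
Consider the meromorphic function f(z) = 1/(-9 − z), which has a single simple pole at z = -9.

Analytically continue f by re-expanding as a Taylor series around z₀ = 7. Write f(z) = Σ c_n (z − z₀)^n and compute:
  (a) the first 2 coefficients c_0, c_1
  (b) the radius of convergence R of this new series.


Let w = z − z₀, so z = z₀ + w.
Then -9 − z = -9 − (z₀ + w) = (-9 − z₀) − w = -16 − w.
f(z) = 1/(-16 − w) = (1/(-16)) · 1/(1 − w/(-16)) = Σ_{n≥0} w^n / (-16)^(n+1).
So c_n = 1/(-16)^(n+1):
  c_0 = 1/(-16)^1 = -1/16.
  c_1 = 1/(-16)^2 = 1/256.
The series is valid for |w/d| < 1, i.e. |z − z₀| < |d|.
Radius of convergence: R = |-9 − z₀| = |-16| = 16 (distance from z₀ to the singularity z = -9).

c_0 = -1/16, c_1 = 1/256; R = 16.


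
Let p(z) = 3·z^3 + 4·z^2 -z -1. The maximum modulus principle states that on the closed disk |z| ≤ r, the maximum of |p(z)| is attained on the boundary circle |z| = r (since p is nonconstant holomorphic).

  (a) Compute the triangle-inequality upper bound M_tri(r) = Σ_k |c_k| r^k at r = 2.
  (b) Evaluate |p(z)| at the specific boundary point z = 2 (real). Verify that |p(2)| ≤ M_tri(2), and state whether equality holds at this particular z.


Coefficients: c_0 = -1, c_1 = -1, c_2 = 4, c_3 = 3. Radius r = 2.
Part (a). Triangle bound: M_tri(r) = Σ_k |c_k| r^k
  = |-1|·2^0 + |-1|·2^1 + |4|·2^2 + |3|·2^3
  = 1 + 2 + 16 + 24 = 43.
This bounds M(r) := max_{|z|=r} |p(z)| from above; equality holds iff all terms c_k z^k can be made to align in phase at a single z on |z|=r.
Part (b). At z = 2 (real, on the circle |z| = r):
  p(2) = (-1)·2^0 + (-1)·2^1 + (4)·2^2 + (3)·2^3 = 37.
  |p(2)| = 37.
Check: |p(2)| = 37 ≤ 43 = M_tri(2). ✓ Equality does not hold at z = 2 (the coefficients have mixed signs, so the terms do not all align in phase there).

M_tri(2) = 43; |p(2)| = 37; equality at z=2: no.


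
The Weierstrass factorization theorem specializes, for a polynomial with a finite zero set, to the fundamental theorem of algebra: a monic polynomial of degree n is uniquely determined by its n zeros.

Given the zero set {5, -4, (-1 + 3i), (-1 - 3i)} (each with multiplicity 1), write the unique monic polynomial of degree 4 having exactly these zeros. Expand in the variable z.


The polynomial is p(z) = ∏_{α ∈ S} (z − α), where S = {5, -4, (-1 + 3i), (-1 - 3i)}.
Expanding the product yields: p(z) = z^4 + z^3 -12·z^2 -50·z -200.
Note conjugate pairs combine to real quadratics: (z − (-1+3i))(z − (-1−3i)) = z² + 2z + 10.
The resulting polynomial has degree 4 and real coefficients as required.

p(z) = z^4 + z^3 -12·z^2 -50·z -200.


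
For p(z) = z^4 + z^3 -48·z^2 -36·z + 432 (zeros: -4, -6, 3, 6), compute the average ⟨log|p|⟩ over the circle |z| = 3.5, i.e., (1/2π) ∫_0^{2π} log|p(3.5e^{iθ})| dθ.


Zeros: -6, -4, 3, 6; r = 3.5.
Inside |z| < r: 3. Outside (|z| ≥ r): -6, -4, 6.
p(0) = 432, so log|p(0)| = log(432) = 6.0684.
Apply Jensen: I(r) = log|p(0)| + Σ_k log(r/|z_k|), summed over zeros inside |z| < r.
  log(r/|z_k|) for z_k = 3: log(3.5/3) = 0.1542
  Outside zeros (-6, -4, 6) contribute nothing to the Jensen sum.
Sum over inside zeros: 0.1542.
I(r) = log|p(0)| + (inside sum) = 6.0684 + 0.1542 = 6.2226.
Note: since some zeros are outside |z| ≤ r, the simplified n·log(r) form does NOT apply — only the inside zeros contribute.

I(r) ≈ 6.2226.
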